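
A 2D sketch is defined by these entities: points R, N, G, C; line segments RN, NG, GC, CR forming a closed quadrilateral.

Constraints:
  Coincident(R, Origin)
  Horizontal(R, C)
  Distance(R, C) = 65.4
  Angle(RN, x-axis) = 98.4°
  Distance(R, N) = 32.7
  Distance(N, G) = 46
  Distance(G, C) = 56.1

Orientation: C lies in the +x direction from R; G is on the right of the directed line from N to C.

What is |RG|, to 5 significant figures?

15.194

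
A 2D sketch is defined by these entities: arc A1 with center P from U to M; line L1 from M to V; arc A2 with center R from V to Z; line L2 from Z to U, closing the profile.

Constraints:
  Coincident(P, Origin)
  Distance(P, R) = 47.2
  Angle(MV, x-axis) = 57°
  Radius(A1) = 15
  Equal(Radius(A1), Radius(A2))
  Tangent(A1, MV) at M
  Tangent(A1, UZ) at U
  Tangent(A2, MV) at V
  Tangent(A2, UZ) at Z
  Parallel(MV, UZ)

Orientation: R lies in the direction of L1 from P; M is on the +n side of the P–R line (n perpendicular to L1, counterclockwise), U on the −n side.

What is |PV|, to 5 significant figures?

49.526

Tangency of A1 to both parallel lines with radius 15.0 puts M and U at P ± 15.0·n: M = (-12.580, 8.1696), U = (12.580, -8.1696). Equal radii place V and Z the same way about R: V = R + 15.0·n = (13.127, 47.755), Z = R − 15.0·n = (38.287, 31.416). Then |PV| = |V − P| = 49.526.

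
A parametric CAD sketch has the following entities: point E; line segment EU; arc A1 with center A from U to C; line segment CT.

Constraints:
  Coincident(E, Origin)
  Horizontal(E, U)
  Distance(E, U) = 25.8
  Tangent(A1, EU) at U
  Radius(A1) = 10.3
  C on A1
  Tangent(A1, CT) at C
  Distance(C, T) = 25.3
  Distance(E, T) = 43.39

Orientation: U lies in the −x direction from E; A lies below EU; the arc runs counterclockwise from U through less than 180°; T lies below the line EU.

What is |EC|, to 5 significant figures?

38.002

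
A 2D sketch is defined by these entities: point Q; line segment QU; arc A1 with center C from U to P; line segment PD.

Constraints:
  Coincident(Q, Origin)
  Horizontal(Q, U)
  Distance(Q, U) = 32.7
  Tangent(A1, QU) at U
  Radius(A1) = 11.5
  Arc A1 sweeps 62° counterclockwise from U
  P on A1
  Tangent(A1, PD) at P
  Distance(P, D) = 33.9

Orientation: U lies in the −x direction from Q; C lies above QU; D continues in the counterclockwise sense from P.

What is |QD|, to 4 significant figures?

36.64

Q is at the origin; QU is horizontal with |QU| = 32.7 and U on the −x side, so U = (-32.70, 0.000). The tangent condition forces CU to be normal to QU, so C = U + (0, 11.5) = (-32.70, 11.50). On A1, U sits at bearing -90° from C; a 62° counterclockwise sweep puts P at bearing -28°, so P = C + 11.5·(cos -28°, sin -28°) = (-22.55, 6.101). A1 meets PD tangentially, so CP is at right angles to PD, so PD runs along (−sin -28°, cos -28°); with |PD| = 33.9, D = (-6.631, 36.03). Then |QD| = |D − Q| = 36.64.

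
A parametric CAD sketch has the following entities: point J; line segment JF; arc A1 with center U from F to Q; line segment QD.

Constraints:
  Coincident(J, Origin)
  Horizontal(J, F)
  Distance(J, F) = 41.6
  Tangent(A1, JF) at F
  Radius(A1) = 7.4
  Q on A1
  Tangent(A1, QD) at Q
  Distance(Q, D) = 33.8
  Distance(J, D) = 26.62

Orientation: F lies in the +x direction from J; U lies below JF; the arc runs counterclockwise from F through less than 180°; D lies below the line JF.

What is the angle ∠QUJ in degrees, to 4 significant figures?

38.70°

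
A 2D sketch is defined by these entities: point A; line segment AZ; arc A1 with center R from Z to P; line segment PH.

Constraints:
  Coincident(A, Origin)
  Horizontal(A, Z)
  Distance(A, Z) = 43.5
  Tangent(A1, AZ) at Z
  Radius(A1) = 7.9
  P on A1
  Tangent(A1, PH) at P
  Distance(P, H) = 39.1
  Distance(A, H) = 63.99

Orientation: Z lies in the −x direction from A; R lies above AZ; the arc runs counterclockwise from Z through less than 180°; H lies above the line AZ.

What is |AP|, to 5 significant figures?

36.908

A is at the origin; A and Z share the same y with |AZ| = 43.5 and Z on the −x side, so Z = (-43.500, 0.0000). Since A1 is tangent to AZ there, RZ ⟂ AZ, so R = Z + (0, 7.9) = (-43.500, 7.9000). Since RP ⟂ PH (tangency), |RH| = √(7.9² + 39.1²) = 39.890 regardless of where P sits on A1. So H lies on both circle(A, 63.99) and circle(R, 39.890); the above-AZ intersection is H = (-42.566, 47.779). P is the foot of the tangent from H: P = (-35.722, 9.2828).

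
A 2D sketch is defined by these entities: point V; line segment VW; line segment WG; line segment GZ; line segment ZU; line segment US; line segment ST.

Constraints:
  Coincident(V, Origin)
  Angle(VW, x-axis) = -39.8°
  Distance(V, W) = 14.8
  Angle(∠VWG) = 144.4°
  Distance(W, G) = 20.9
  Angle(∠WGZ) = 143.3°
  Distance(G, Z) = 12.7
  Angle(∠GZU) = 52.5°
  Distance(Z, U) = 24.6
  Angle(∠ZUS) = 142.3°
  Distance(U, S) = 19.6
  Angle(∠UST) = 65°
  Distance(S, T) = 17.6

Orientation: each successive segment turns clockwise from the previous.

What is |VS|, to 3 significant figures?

2.07

V is at the origin; VW runs at -39.8° with length 14.8, so W = (11.4, -9.47). ∠VWG = 144.4° gives WG at -75.4° from the x-axis; with |WG| = 20.9, G = (16.6, -29.7). ∠WGZ = 143.3° gives GZ at -112° from the x-axis; with |GZ| = 12.7, Z = (11.9, -41.5). ∠GZU = 52.5° gives ZU at 120° from the x-axis; with |ZU| = 24.6, U = (-0.588, -20.2). ∠ZUS = 142.3° gives US at 82.7° from the x-axis; with |US| = 19.6, S = (1.90, -0.807). Then |VS| = |S − V| = 2.07.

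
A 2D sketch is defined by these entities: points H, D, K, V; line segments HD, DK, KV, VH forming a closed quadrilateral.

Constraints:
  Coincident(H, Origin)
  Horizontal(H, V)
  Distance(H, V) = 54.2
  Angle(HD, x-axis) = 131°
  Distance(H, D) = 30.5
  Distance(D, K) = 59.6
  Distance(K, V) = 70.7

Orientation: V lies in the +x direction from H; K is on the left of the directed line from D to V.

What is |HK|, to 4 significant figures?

67.92

Checks: |DK| = 59.60 ✓; |KV| = 70.70 ✓.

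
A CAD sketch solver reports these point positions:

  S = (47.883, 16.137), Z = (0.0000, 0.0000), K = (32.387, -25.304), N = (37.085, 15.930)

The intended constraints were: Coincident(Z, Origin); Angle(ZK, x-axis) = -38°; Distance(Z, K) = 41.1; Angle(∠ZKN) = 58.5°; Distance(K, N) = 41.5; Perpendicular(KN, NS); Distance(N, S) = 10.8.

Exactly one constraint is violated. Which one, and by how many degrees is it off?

Perpendicular(KN, NS) — off by 7.60°.

Z = (0.00, 0.00) ✓; ZK at -38.00° ✓; |ZK| = 41.10 ✓; ∠ZKN = 58.50° ✓; |KN| = 41.50 ✓; ∠(KN, NS) = 82.40° ✗; |NS| = 10.80 ✓.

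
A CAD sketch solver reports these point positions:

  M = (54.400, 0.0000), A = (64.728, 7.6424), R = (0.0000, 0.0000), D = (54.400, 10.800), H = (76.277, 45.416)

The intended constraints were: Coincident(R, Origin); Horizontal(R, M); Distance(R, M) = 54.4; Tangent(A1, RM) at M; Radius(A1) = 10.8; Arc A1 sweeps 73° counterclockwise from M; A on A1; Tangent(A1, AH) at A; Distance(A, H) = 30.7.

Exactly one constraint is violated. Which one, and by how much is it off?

Distance(A, H) = 30.7 — off by 8.80.

R = (0.00, 0.00) ✓; R.y = 0.00, M.y = 0.00 ✓; |RM| = 54.40 ✓; ∠(DM, MR) = 90.00° ✓; |DM| = 10.80 ✓; bearing(D→A) − bearing(D→M) = 73.00° ✓; |DA| = 10.80 ✓; ∠(DA, AH) = 90.00° ✓; |AH| = 39.50 ✗.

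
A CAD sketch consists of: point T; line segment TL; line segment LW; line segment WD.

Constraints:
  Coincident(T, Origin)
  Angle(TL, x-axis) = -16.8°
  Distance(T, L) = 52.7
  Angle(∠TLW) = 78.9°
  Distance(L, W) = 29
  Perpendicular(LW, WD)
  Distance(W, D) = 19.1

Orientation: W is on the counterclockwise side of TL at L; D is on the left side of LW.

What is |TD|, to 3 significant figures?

37.7

T is at the origin; TL runs at -16.8° with length 52.7, so L = 52.7·(cos -16.8°, sin -16.8°) = (50.5, -15.2). ∠TLW = 78.9°, so LW runs at -16.8° + (180° − 78.9°) = 84.3° from the x-axis; with |LW| = 29.0, W = L + 29.0·(cos 84.3°, sin 84.3°) = (53.3, 13.6). LW ⟂ WD; with |WD| = 19.1 on the left of LW, D = W + 19.1·(-0.995, 0.0993) = (34.3, 15.5). Then |TD| = |D − T| = 37.7.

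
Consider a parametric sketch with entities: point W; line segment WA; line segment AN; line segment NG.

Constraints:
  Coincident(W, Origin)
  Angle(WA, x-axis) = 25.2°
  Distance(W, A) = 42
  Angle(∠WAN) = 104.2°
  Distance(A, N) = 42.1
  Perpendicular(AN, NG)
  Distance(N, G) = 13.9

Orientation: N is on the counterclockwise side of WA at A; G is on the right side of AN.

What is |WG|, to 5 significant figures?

75.690

W is at the origin; WA runs at 25.2° with length 42.0, so A = 42.0·(cos 25.2°, sin 25.2°) = (38.003, 17.883). ∠WAN = 104.2°, so AN runs at 25.2° + (180° − 104.2°) = 101.00° from the x-axis; with |AN| = 42.1, N = A + 42.1·(cos 101.00°, sin 101.00°) = (29.970, 59.209). AN is perpendicular to NG; with |NG| = 13.9 on the right of AN, G = N + 13.9·(0.98163, 0.19081) = (43.614, 61.861). Then |WG| = |G − W| = 75.690.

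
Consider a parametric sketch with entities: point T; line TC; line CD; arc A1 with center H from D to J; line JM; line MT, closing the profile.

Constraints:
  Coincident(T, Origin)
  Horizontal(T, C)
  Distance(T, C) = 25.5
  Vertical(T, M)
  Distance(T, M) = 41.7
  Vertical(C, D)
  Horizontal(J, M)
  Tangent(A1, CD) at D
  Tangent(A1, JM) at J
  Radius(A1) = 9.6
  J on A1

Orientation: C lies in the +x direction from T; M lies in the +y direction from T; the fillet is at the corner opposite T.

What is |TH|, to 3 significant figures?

35.8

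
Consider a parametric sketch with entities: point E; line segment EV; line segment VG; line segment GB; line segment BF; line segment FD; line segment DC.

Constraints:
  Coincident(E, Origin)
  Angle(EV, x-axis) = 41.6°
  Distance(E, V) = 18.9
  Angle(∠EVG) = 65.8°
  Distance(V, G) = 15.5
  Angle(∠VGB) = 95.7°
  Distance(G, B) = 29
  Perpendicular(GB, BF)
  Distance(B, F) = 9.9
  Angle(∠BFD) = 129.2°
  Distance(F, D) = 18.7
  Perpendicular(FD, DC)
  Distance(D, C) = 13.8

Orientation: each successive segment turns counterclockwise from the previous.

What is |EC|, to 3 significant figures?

10.7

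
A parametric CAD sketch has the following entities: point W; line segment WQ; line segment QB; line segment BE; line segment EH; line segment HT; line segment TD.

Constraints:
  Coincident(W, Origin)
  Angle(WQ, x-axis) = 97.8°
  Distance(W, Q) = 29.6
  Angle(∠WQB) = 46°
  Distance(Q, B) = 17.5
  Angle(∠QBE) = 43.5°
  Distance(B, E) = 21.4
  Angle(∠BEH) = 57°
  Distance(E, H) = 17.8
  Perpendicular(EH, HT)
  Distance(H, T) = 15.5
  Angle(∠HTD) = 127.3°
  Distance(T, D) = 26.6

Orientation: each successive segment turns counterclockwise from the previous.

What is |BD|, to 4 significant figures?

20.31

The perpendicularity gives HT at right angles to EH, so HT runs at -138.7°; with |HT| = 15.5, T = (-17.06, 21.81). ∠HTD = 127.3° gives TD at -86.00° from the x-axis; with |TD| = 26.6, D = (-15.20, -4.730). Then |BD| = |D − B| = 20.31.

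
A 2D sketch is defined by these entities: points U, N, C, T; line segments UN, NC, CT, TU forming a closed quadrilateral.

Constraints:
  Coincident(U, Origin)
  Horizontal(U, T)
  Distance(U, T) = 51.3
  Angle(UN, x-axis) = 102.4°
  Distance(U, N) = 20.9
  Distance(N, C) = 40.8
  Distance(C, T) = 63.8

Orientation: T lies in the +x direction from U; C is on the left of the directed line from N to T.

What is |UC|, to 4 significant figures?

57.34

U is at the origin; U and T share the same y with |UT| = 51.3 and T in +x, so T = (51.3, 0). UN runs at 102.4° with |UN| = 20.9, so N = (-4.488, 20.41). C is determined by |NC| = 40.8 and |CT| = 63.8 together: it lies at the intersection of circle(N, 40.8) and circle(T, 63.8). With |NT| = 59.41, the foot of the radical line on NT is 9.453 from N and the perpendicular offset is √(40.8² − 9.453²) = 39.69. Taking the left-of-NT solution: C = (18.03, 54.44).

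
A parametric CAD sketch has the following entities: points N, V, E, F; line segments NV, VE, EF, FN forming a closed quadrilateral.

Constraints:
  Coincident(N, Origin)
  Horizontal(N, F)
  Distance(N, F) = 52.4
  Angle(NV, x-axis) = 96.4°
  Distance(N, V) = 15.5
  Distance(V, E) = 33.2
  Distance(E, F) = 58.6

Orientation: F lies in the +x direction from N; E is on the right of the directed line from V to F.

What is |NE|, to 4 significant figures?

18.08

Checks: |VE| = 33.20 ✓; |EF| = 58.60 ✓.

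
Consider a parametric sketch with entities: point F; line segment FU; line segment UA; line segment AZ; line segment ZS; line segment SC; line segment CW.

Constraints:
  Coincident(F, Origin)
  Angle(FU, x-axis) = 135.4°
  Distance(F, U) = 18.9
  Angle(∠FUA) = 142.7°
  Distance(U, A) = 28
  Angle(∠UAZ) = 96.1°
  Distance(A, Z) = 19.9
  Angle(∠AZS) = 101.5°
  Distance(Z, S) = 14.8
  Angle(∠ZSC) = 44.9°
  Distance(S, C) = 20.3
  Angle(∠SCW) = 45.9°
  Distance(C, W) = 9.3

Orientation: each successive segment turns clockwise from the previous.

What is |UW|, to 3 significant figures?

32.1

F is at the origin; FU runs at 135.4° with length 18.9, so U = (-13.5, 13.3). ∠FUA = 142.7° gives UA at 98.1° from the x-axis; with |UA| = 28.0, A = (-17.4, 41.0). ∠UAZ = 96.1° gives AZ at 14.2° from the x-axis; with |AZ| = 19.9, Z = (1.89, 45.9). ∠AZS = 101.5° gives ZS at -64.3° from the x-axis; with |ZS| = 14.8, S = (8.31, 32.5). ∠ZSC = 44.9° gives SC at 161° from the x-axis; with |SC| = 20.3, C = (-10.8, 39.3). ∠SCW = 45.9° gives CW at 26.5° from the x-axis; with |CW| = 9.3, W = (-2.52, 43.4). Then |UW| = |W − U| = 32.1.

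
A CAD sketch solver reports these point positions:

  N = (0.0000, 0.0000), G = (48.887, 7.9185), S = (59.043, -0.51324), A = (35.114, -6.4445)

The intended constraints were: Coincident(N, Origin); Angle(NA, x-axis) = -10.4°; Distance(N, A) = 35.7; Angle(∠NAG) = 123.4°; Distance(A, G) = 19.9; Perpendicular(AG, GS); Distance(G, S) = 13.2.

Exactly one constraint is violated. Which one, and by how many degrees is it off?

Perpendicular(AG, GS) — off by 4.10°.

N = (0.00, 0.00) ✓; NA at -10.40° ✓; |NA| = 35.70 ✓; ∠NAG = 123.4° ✓; |AG| = 19.90 ✓; ∠(AG, GS) = 85.90° ✗; |GS| = 13.20 ✓.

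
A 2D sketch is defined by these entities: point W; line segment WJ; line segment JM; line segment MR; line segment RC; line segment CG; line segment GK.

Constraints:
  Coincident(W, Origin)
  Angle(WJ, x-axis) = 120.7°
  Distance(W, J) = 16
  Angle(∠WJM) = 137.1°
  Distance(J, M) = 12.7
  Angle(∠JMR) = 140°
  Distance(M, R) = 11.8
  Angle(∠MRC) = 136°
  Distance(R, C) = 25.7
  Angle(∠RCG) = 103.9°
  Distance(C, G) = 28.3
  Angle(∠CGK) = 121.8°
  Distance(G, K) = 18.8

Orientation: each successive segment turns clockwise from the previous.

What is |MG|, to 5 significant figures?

45.292

W is at the origin; WJ runs at 120.7° with length 16.0, so J = (-8.1687, 13.758). ∠WJM = 137.1° gives JM at 77.800° from the x-axis; with |JM| = 12.7, M = (-5.4849, 26.171). ∠JMR = 140.0° gives MR at 37.800° from the x-axis; with |MR| = 11.8, R = (3.8390, 33.403). ∠MRC = 136.0° gives RC at -6.2000° from the x-axis; with |RC| = 25.7, C = (29.389, 30.628). ∠RCG = 103.9° gives CG at -82.300° from the x-axis; with |CG| = 28.3, G = (33.180, 2.5827). Then |MG| = |G − M| = 45.292.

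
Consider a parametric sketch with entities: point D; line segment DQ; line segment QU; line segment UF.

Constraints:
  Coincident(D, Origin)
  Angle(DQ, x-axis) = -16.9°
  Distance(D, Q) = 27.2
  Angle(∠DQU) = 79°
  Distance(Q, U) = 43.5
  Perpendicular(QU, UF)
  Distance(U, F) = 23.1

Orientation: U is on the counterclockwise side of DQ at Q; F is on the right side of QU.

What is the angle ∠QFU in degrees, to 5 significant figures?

62.030°

∠DQU = 79.0°, so QU runs at -16.9° + (180° − 79.0°) = 84.100° from the x-axis; with |QU| = 43.5, U = Q + 43.5·(cos 84.100°, sin 84.100°) = (30.497, 35.362). The perpendicularity gives UF at right angles to QU; with |UF| = 23.1 on the right of QU, F = U + 23.1·(0.99470, -0.10279) = (53.474, 32.988). Then cos ∠QFU = FQ·FU / (|FQ||FU|), giving 62.030°.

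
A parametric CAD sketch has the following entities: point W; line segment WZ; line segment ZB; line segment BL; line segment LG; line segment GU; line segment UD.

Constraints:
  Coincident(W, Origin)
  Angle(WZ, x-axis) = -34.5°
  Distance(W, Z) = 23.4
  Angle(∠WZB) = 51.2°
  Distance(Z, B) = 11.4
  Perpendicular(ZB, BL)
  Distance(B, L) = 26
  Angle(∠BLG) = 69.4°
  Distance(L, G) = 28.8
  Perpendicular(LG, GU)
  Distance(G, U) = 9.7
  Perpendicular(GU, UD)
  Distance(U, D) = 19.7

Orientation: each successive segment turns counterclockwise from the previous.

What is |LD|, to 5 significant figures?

13.300

W is at the origin; WZ runs at -34.5° with length 23.4, so Z = (19.285, -13.254). ∠WZB = 51.2° gives ZB at 94.300° from the x-axis; with |ZB| = 11.4, B = (18.430, -1.8860). ZB is perpendicular to BL, so BL runs at -175.70°; with |BL| = 26.0, L = (-7.4970, -3.8354). ∠BLG = 69.4° gives LG at -65.100° from the x-axis; with |LG| = 28.8, G = (4.6288, -29.958). LG is perpendicular to GU, so GU runs at 24.900°; with |GU| = 9.7, U = (13.427, -25.874). GU ⟂ UD, so UD runs at 114.90°; with |UD| = 19.7, D = (5.1327, -8.0055). Then |LD| = |D − L| = 13.300.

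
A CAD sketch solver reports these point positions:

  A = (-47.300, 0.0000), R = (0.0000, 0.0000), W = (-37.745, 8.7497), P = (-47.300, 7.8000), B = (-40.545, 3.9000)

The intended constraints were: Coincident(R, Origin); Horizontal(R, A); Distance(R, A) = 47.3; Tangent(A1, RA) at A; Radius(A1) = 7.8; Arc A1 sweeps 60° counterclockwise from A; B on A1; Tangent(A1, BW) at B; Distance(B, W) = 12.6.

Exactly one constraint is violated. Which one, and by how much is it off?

Distance(B, W) = 12.6 — off by 7.00.

R = (0.00, 0.00) ✓; R.y = 0.00, A.y = 0.00 ✓; |RA| = 47.30 ✓; ∠(PA, AR) = 90.00° ✓; |PA| = 7.800 ✓; bearing(P→B) − bearing(P→A) = 60.00° ✓; |PB| = 7.800 ✓; ∠(PB, BW) = 90.00° ✓; |BW| = 5.600 ✗.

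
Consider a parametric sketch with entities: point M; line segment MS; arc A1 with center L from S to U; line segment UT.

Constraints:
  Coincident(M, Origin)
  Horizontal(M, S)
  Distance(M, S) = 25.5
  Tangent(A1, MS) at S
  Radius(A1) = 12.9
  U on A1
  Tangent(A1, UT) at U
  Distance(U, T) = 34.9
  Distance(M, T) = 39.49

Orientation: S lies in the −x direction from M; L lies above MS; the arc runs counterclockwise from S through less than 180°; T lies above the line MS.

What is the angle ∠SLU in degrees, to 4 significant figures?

65.89°

Checks: ∠(LS, SM) = 90.00° ✓; |LU| = 12.90 ✓; ∠(LU, UT) = 90.00° ✓; |UT| = 34.90 ✓; |MT| = 39.49 ✓.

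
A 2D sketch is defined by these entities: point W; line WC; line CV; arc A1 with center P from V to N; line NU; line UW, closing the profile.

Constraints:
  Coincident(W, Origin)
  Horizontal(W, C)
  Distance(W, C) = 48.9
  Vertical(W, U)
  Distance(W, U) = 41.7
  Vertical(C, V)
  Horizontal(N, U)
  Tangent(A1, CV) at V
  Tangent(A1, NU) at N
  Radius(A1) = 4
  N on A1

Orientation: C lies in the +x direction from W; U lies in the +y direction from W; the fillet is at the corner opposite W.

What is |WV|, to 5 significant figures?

61.745

W is at the origin; WC is horizontal with |WC| = 48.9 and C on the +x side, so C = (48.900, 0.0000). WU is vertical with |WU| = 41.7 and U on the +y side, so U = (0.0000, 41.700). The virtual corner opposite W is at (48.900, 41.700). Since A1 is tangent to CV there, PV ⟂ CV and A1 meets NU tangentially, so PN is at right angles to NU, with radius 4.0, so the center P sits 4.0 in from both sides at P = (44.900, 37.700). That places the tangent points at V = (48.900, 37.700) on CV and N = (44.900, 41.700) on NU. Then |WV| = |V − W| = 61.745.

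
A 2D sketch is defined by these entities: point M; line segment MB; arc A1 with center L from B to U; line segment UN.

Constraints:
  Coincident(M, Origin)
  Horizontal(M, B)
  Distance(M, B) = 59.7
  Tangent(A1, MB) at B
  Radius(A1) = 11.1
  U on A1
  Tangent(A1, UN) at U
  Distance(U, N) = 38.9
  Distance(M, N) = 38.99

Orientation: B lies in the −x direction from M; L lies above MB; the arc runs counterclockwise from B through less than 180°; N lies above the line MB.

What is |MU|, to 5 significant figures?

51.997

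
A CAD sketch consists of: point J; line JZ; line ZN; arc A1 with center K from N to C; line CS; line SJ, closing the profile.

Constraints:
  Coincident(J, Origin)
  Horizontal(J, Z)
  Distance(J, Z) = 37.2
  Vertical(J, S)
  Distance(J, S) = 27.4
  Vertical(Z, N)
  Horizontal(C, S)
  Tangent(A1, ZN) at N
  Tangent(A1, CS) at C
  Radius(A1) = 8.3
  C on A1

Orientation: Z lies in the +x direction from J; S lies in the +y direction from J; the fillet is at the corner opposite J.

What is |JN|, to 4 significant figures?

41.82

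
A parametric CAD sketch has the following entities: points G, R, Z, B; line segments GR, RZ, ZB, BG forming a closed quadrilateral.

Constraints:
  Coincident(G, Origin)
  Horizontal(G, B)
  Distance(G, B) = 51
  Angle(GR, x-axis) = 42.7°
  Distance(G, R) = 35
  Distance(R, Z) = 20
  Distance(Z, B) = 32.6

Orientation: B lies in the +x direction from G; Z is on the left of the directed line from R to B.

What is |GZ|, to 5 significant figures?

54.317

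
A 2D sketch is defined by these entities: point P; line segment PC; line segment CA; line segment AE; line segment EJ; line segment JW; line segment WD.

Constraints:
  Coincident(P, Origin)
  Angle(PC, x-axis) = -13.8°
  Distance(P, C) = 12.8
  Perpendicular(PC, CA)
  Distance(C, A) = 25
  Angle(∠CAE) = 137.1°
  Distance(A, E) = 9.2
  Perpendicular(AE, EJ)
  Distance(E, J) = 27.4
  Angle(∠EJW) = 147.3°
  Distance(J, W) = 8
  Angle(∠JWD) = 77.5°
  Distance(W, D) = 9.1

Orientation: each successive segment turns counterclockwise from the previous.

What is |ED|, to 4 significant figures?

29.68

P is at the origin; PC runs at -13.8° with length 12.8, so C = (12.43, -3.053). PC is perpendicular to CA, so CA runs at 76.20°; with |CA| = 25.0, A = (18.39, 21.23). ∠CAE = 137.1° gives AE at 119.1° from the x-axis; with |AE| = 9.2, E = (13.92, 29.26). AE ⟂ EJ, so EJ runs at -150.9°; with |EJ| = 27.4, J = (-10.02, 15.94). ∠EJW = 147.3° gives JW at -118.2° from the x-axis; with |JW| = 8.0, W = (-13.80, 8.888). ∠JWD = 77.5° gives WD at -15.70° from the x-axis; with |WD| = 9.1, D = (-5.042, 6.425). Then |ED| = |D − E| = 29.68.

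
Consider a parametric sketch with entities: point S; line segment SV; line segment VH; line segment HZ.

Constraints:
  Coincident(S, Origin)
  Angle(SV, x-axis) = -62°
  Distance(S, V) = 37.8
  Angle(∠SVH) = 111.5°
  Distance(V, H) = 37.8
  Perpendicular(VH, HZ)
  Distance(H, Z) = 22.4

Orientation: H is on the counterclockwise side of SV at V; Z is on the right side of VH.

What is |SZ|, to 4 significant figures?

77.35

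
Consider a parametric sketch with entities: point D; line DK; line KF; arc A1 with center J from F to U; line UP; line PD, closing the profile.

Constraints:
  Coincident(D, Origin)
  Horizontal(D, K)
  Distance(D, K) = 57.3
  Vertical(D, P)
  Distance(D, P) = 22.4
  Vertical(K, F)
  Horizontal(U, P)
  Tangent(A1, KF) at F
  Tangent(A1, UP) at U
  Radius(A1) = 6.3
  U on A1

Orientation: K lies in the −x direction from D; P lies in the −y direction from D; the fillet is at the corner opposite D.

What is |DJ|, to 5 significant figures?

53.481

D is at the origin; D and K share the same y with |DK| = 57.3 and K on the −x side, so K = (-57.300, 0.0000). D and P share the same x with |DP| = 22.4 and P on the −y side, so P = (0.0000, -22.400). The virtual corner opposite D is at (-57.300, -22.400). Since A1 is tangent to KF there, JF ⟂ KF and the tangent condition forces JU to be normal to UP, with radius 6.3, so the center J sits 6.3 in from both sides at J = (-51.000, -16.100). Then |DJ| = |J − D| = 53.481.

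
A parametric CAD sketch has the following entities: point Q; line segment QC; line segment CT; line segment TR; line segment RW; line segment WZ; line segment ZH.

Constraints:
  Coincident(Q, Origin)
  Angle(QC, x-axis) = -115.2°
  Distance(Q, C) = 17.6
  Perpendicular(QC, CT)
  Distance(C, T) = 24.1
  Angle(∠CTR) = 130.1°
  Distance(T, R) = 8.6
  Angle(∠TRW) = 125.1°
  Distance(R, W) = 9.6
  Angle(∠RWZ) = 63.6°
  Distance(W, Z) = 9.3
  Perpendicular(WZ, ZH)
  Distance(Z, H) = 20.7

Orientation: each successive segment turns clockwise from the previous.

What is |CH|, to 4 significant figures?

34.33

Q is at the origin; QC runs at -115.2° with length 17.6, so C = (-7.494, -15.92). The perpendicularity gives CT at right angles to QC, so CT runs at 154.8°; with |CT| = 24.1, T = (-29.30, -5.664). ∠CTR = 130.1° gives TR at 104.9° from the x-axis; with |TR| = 8.6, R = (-31.51, 2.647). ∠TRW = 125.1° gives RW at 50.00° from the x-axis; with |RW| = 9.6, W = (-25.34, 10.00). ∠RWZ = 63.6° gives WZ at -66.40° from the x-axis; with |WZ| = 9.3, Z = (-21.62, 1.479). WZ ⟂ ZH, so ZH runs at -156.4°; with |ZH| = 20.7, H = (-40.59, -6.808). Then |CH| = |H − C| = 34.33.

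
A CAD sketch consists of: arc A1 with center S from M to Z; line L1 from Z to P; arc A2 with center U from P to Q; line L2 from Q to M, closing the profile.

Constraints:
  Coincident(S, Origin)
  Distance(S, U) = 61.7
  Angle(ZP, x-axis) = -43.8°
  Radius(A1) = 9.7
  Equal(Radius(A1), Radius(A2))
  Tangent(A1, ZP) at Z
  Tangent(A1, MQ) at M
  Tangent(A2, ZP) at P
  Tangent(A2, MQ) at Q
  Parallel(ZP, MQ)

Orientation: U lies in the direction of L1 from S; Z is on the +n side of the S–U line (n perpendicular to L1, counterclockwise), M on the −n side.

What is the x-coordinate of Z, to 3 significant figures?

6.71

The slot axis is L1's direction at -43.8°, so u = (cos -43.8°, sin -43.8°) = (0.722, -0.692) and n = (−sin -43.8°, cos -43.8°) = (0.692, 0.722). S is at the origin and U lies 61.7 along u from S, so U = 61.7·u = (44.5, -42.7). Tangency of A1 to both parallel lines with radius 9.7 puts Z and M at S ± 9.7·n: Z = (6.71, 7.00), M = (-6.71, -7.00). So Z.x = 6.71.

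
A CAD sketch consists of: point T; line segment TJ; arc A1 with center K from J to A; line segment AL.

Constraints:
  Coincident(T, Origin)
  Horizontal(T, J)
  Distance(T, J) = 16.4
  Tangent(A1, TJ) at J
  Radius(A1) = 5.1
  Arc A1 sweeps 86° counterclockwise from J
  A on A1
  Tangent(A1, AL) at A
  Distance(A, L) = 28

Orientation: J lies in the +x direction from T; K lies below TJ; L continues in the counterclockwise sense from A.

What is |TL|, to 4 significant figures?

33.99

T is at the origin; T and J share the same y with |TJ| = 16.4 and J on the +x side, so J = (16.40, 0.000). Since A1 is tangent to TJ there, KJ ⟂ TJ, so K = J + (0, -5.1) = (16.40, -5.100). On A1, J sits at bearing 90° from K; an 86° counterclockwise sweep puts A at bearing 176°, so A = K + 5.1·(cos 176°, sin 176°) = (11.31, -4.744). Since A1 is tangent to AL there, KA ⟂ AL, so AL runs along (−sin 176°, cos 176°); with |AL| = 28.0, L = (9.359, -32.68). Then |TL| = |L − T| = 33.99.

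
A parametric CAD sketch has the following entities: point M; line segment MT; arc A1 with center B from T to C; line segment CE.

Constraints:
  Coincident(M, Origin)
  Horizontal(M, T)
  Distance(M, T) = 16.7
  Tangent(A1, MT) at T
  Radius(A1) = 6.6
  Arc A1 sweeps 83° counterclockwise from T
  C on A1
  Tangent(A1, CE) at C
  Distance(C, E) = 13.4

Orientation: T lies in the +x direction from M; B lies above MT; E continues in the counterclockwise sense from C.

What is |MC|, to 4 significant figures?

23.96

A1 meets MT tangentially, so BT is at right angles to MT, so B = T + (0, 6.6) = (16.70, 6.600). On A1, T sits at bearing -90° from B; an 83° counterclockwise sweep puts C at bearing -7°, so C = B + 6.6·(cos -7°, sin -7°) = (23.25, 5.796). Then |MC| = |C − M| = 23.96.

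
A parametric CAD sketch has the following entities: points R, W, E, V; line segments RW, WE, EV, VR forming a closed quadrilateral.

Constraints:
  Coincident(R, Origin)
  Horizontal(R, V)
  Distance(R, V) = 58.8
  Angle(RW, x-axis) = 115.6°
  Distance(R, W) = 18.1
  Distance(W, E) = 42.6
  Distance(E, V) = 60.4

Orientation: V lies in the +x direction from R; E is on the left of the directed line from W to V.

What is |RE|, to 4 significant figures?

51.96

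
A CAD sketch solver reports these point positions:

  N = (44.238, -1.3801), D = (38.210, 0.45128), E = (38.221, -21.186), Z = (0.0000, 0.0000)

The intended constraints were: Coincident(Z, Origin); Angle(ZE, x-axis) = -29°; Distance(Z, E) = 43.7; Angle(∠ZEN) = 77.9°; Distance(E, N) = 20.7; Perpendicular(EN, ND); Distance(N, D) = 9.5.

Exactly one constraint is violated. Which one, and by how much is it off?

Distance(N, D) = 9.5 — off by 3.20.

Z = (0.00, 0.00) ✓; ZE at -29.00° ✓; |ZE| = 43.70 ✓; ∠ZEN = 77.90° ✓; |EN| = 20.70 ✓; ∠(EN, ND) = 90.00° ✓; |ND| = 6.300 ✗.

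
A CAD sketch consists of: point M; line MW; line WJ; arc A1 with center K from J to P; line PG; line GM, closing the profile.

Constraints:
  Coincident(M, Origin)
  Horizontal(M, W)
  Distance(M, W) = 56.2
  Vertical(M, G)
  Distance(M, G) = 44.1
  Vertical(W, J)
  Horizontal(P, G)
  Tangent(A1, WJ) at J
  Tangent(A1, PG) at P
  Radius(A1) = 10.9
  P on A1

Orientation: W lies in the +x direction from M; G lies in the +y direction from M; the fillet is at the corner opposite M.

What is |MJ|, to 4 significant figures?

65.27

The virtual corner opposite M is at (56.20, 44.10). Tangency of A1 to WJ means the radius KJ is perpendicular to WJ and since A1 is tangent to PG there, KP ⟂ PG, with radius 10.9, so the center K sits 10.9 in from both sides at K = (45.30, 33.20). That places the tangent points at J = (56.20, 33.20) on WJ and P = (45.30, 44.10) on PG. Then |MJ| = |J − M| = 65.27.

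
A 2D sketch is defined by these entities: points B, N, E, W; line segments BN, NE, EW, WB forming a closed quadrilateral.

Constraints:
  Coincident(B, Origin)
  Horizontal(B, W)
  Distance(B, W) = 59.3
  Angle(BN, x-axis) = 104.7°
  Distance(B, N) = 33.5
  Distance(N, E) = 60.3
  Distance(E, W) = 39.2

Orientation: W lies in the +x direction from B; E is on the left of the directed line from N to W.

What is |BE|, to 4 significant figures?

64.25

B is at the origin; BW is horizontal with |BW| = 59.3 and W in +x, so W = (59.3, 0). BN runs at 104.7° with |BN| = 33.5, so N = (-8.501, 32.40). E is determined by |NE| = 60.3 and |EW| = 39.2 together: it lies at the intersection of circle(N, 60.3) and circle(W, 39.2). With |NW| = 75.15, the foot of the radical line on NW is 51.54 from N and the perpendicular offset is √(60.3² − 51.54²) = 31.30. Taking the left-of-NW solution: E = (51.50, 38.42).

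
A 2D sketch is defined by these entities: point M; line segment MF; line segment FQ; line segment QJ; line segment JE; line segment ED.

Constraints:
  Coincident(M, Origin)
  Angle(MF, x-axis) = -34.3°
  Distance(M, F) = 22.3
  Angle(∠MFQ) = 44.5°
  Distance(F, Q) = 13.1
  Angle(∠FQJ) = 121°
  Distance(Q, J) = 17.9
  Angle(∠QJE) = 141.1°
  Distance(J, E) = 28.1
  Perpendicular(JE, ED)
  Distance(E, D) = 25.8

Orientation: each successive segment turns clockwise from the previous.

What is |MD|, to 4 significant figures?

33.24

M is at the origin; MF runs at -34.3° with length 22.3, so F = (18.42, -12.57). ∠MFQ = 44.5° gives FQ at -169.8° from the x-axis; with |FQ| = 13.1, Q = (5.529, -14.89). ∠FQJ = 121.0° gives QJ at 131.2° from the x-axis; with |QJ| = 17.9, J = (-6.262, -1.418). ∠QJE = 141.1° gives JE at 92.30° from the x-axis; with |JE| = 28.1, E = (-7.389, 26.66). JE is perpendicular to ED, so ED runs at 2.300°; with |ED| = 25.8, D = (18.39, 27.69). Then |MD| = |D − M| = 33.24.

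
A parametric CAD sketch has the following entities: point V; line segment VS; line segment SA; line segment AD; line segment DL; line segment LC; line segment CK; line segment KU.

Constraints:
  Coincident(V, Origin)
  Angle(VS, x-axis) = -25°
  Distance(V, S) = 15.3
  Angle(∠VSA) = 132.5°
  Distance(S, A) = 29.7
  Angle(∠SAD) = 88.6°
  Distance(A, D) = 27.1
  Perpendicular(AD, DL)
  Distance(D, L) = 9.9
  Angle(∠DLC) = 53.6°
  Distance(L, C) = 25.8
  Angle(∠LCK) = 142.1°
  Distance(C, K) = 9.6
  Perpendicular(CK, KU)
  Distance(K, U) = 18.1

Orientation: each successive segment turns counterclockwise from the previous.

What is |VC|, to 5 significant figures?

45.546

V is at the origin; VS runs at -25.0° with length 15.3, so S = (13.867, -6.4661). ∠VSA = 132.5° gives SA at 22.500° from the x-axis; with |SA| = 29.7, A = (41.306, 4.8996). ∠SAD = 88.6° gives AD at 113.90° from the x-axis; with |AD| = 27.1, D = (30.326, 29.676). AD ⟂ DL, so DL runs at -156.10°; with |DL| = 9.9, L = (21.275, 25.665). ∠DLC = 53.6° gives LC at -29.700° from the x-axis; with |LC| = 25.8, C = (43.686, 12.882). Then |VC| = |C − V| = 45.546.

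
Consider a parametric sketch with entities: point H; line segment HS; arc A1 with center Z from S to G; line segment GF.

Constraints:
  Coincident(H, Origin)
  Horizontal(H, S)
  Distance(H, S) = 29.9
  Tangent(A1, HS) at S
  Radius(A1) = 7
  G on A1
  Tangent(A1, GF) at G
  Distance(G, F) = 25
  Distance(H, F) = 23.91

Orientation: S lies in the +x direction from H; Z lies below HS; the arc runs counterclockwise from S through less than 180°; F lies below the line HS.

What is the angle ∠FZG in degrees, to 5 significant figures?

74.358°

Checks: |ZG| = 7.000 ✓; ∠(ZG, GF) = 90.00° ✓; |GF| = 25.00 ✓; |HF| = 23.91 ✓.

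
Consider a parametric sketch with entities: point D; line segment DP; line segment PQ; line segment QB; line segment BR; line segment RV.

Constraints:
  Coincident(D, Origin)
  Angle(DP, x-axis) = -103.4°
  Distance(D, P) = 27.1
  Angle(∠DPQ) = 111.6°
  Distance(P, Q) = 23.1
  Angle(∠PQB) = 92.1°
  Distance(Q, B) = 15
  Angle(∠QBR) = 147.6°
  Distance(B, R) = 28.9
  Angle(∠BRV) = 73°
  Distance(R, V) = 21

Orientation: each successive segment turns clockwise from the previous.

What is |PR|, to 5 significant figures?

40.959

D is at the origin; DP runs at -103.4° with length 27.1, so P = (-6.2804, -26.362). ∠DPQ = 111.6° gives PQ at -171.80° from the x-axis; with |PQ| = 23.1, Q = (-29.144, -29.657). ∠PQB = 92.1° gives QB at 100.30° from the x-axis; with |QB| = 15.0, B = (-31.826, -14.899). ∠QBR = 147.6° gives BR at 67.900° from the x-axis; with |BR| = 28.9, R = (-20.953, 11.878). Then |PR| = |R − P| = 40.959.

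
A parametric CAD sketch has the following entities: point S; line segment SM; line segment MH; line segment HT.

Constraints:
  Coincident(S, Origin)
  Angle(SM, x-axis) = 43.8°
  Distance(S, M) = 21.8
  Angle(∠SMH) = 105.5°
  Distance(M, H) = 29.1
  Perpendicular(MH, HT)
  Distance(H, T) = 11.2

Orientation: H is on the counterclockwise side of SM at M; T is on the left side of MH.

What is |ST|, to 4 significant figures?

36.28

∠SMH = 105.5°, so MH runs at 43.8° + (180° − 105.5°) = 118.3° from the x-axis; with |MH| = 29.1, H = M + 29.1·(cos 118.3°, sin 118.3°) = (1.938, 40.71). The perpendicularity gives HT at right angles to MH; with |HT| = 11.2 on the left of MH, T = H + 11.2·(-0.8805, -0.4741) = (-7.923, 35.40). Then |ST| = |T − S| = 36.28.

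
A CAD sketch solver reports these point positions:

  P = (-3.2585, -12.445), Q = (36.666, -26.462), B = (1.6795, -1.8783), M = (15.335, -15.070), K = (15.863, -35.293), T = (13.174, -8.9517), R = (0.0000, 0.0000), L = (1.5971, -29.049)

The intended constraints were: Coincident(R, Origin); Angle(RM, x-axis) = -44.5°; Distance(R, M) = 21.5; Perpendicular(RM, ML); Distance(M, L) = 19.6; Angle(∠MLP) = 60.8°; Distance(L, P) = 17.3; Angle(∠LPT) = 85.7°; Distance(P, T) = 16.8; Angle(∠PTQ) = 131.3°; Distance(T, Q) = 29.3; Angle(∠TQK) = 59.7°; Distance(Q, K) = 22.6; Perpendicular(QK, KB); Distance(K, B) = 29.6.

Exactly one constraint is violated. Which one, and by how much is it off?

Distance(K, B) = 29.6 — off by 6.70.

R = (0.00, 0.00) ✓; RM at -44.50° ✓; |RM| = 21.50 ✓; ∠(RM, ML) = 90.00° ✓; |ML| = 19.60 ✓; ∠MLP = 60.80° ✓; |LP| = 17.30 ✓; ∠LPT = 85.70° ✓; |PT| = 16.80 ✓; ∠PTQ = 131.3° ✓; |TQ| = 29.30 ✓; ∠TQK = 59.70° ✓; |QK| = 22.60 ✓; ∠(QK, KB) = 90.00° ✓; |KB| = 36.30 ✗.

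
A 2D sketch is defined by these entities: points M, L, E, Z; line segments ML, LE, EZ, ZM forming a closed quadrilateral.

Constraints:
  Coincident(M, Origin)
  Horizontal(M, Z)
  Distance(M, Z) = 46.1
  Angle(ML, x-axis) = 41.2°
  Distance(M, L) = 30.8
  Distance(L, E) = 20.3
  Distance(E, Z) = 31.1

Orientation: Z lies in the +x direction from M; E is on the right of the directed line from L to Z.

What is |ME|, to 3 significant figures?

15.1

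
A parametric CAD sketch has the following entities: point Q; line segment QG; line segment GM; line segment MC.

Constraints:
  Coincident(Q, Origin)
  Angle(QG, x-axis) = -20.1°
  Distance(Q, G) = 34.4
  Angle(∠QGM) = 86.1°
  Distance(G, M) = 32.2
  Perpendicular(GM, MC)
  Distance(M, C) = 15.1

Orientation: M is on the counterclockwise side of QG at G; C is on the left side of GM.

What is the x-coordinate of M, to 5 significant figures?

41.288

Q is at the origin; QG runs at -20.1° with length 34.4, so G = 34.4·(cos -20.1°, sin -20.1°) = (32.305, -11.822). ∠QGM = 86.1°, so GM runs at -20.1° + (180° − 86.1°) = 73.800° from the x-axis; with |GM| = 32.2, M = G + 32.2·(cos 73.800°, sin 73.800°) = (41.288, 19.100). So M.x = 41.288.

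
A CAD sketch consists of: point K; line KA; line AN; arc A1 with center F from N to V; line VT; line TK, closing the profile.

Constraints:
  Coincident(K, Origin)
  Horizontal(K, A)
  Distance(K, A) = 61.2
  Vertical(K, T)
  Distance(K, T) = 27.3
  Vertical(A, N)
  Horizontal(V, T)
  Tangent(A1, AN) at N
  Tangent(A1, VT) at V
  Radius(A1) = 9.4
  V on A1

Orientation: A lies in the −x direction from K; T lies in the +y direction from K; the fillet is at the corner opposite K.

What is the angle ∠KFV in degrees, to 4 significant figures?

109.1°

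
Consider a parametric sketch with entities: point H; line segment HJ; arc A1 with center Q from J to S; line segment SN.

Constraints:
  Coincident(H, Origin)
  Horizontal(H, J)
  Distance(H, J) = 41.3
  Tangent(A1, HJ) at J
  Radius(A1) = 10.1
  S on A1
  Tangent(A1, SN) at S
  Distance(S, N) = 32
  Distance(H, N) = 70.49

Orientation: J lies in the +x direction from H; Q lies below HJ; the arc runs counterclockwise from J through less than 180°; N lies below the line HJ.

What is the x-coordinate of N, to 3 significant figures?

59.0

H is at the origin; H and J share the same y with |HJ| = 41.3 and J on the +x side, so J = (41.3, 0.00). Since A1 is tangent to HJ there, QJ ⟂ HJ, so Q = J + (0, -10.1) = (41.3, -10.1). Since QS ⟂ SN (tangency), |QN| = √(10.1² + 32.0²) = 33.6 regardless of where S sits on A1. So N lies on both circle(H, 70.49) and circle(Q, 33.6); the below-HJ intersection is N = (59.0, -38.6). S is the foot of the tangent from N: S = (34.7, -17.8).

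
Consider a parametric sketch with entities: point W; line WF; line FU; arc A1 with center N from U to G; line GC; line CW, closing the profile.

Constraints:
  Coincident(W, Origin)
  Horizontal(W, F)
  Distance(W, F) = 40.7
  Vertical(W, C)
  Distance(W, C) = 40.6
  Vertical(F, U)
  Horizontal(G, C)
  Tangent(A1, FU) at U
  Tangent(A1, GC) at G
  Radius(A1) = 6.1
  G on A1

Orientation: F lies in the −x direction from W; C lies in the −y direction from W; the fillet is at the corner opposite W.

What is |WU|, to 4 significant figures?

53.35

W is at the origin; W and F share the same y with |WF| = 40.7 and F on the −x side, so F = (-40.70, 0.000). W and C share the same x with |WC| = 40.6 and C on the −y side, so C = (0.000, -40.60). The virtual corner opposite W is at (-40.70, -40.60). A1 meets FU tangentially, so NU is at right angles to FU and A1 meets GC tangentially, so NG is at right angles to GC, with radius 6.1, so the center N sits 6.1 in from both sides at N = (-34.60, -34.50). That places the tangent points at U = (-40.70, -34.50) on FU and G = (-34.60, -40.60) on GC. Then |WU| = |U − W| = 53.35.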